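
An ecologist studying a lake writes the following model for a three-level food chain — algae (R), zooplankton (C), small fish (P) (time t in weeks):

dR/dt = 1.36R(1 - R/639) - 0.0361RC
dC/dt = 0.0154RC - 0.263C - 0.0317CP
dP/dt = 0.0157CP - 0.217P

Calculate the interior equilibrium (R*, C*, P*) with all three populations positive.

R* ≈ 405, C* ≈ 13.8, P* ≈ 188

From dP/dt = 0: 0.0157C* = 0.217, so C* = 13.8.
From dR/dt = 0: 1.36(1 - R*/639) = 0.0361·13.8, giving R* = 639·(1 - 0.367) = 405.
From dC/dt = 0: 0.0154·405 - 0.263 = 0.0317P*, so P* = 5.97/0.0317 = 188.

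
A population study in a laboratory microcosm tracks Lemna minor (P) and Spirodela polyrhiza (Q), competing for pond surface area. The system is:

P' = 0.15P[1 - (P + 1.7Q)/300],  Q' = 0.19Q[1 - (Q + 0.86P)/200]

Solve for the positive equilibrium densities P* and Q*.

P* ≈ 86.6, Q* ≈ 126

Setting both brackets to zero gives the nullclines P + 1.7Q = 300 and 0.86P + Q = 200.
Substituting Q = 200 - 0.86P into the first: P(1 - 1.7·0.86) = 300 - 1.7·200.
So P* = -40/-0.462 = 86.6, and then Q* = 200 - 0.86·86.6 = 126.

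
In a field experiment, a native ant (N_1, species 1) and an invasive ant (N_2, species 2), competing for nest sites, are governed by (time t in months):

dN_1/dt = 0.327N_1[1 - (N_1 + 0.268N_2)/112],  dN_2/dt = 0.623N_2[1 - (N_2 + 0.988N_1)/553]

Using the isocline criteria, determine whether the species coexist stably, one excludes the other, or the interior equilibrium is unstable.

Compare the nullcline intercepts: K1/α12 = 112/0.268 = 418 < K2 = 553; K2/α21 = 553/0.988 = 560 > K1 = 112.
Since the inequalities point opposite ways, species 2 can invade but species 1 cannot.

species 2 excludes species 1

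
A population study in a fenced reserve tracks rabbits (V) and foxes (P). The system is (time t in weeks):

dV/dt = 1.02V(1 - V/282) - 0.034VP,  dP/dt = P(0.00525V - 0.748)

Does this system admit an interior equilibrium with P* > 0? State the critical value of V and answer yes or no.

Threshold V = 142; K > 142, so yes, the predator persists.

The predator equation gives dP/dt > 0 only when V > 0.748/0.00525 = 142.
Without the predator, V → K = 282. Since 282 > 142, the predator can invade and persist.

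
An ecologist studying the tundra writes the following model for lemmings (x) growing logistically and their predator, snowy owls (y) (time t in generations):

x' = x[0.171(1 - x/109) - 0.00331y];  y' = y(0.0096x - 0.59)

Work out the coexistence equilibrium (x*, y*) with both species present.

x* ≈ 61.5, y* ≈ 22.5

From dy/dt = 0 with y > 0: 0.0096x* = 0.59, so x* = 61.5.
Substitute into dx/dt = 0: 0.171(1 - 61.5/109) = 0.00331y*.
The bracket is 0.436, giving y* = 0.0746/0.00331 = 22.5.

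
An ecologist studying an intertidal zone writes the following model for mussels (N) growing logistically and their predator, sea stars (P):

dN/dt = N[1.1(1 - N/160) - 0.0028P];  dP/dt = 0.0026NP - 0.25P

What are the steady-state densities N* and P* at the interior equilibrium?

From dP/dt = 0 with P > 0: 0.0026N* = 0.25, so N* = 96.2.
Substitute into dN/dt = 0: 1.1(1 - 96.2/160) = 0.0028P*.
The bracket is 0.399, giving P* = 0.439/0.0028 = 157.

N* ≈ 96.2, P* ≈ 157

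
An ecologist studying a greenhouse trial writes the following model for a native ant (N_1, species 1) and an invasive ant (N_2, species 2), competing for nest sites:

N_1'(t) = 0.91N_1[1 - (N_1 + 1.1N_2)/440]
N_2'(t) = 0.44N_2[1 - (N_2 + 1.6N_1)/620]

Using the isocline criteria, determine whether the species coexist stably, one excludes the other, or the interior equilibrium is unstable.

Compare the nullcline intercepts: K1/α12 = 440/1.1 = 400 < K2 = 620; K2/α21 = 620/1.6 = 388 < K1 = 440.
Since both are reversed, neither can invade when rare; the interior point is a saddle.

unstable coexistence (outcome depends on initial conditions)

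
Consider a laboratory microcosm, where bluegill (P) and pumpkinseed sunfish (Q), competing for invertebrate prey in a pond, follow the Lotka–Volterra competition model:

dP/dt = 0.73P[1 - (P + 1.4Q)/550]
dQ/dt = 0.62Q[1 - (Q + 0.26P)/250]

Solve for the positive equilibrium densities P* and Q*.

Setting both brackets to zero gives the nullclines P + 1.4Q = 550 and 0.26P + Q = 250.
Substituting Q = 250 - 0.26P into the first: P(1 - 1.4·0.26) = 550 - 1.4·250.
So P* = 200/0.636 = 314, and then Q* = 250 - 0.26·314 = 168.

P* ≈ 314, Q* ≈ 168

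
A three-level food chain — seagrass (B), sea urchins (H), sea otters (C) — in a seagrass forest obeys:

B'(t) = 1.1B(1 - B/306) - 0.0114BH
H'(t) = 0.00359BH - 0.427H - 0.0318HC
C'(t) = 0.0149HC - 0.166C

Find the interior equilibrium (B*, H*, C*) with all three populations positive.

B* ≈ 271, H* ≈ 11.1, C* ≈ 17.1

From dC/dt = 0: 0.0149H* = 0.166, so H* = 11.1.
From dB/dt = 0: 1.1(1 - B*/306) = 0.0114·11.1, giving B* = 306·(1 - 0.115) = 271.
From dH/dt = 0: 0.00359·271 - 0.427 = 0.0318C*, so C* = 0.545/0.0318 = 17.1.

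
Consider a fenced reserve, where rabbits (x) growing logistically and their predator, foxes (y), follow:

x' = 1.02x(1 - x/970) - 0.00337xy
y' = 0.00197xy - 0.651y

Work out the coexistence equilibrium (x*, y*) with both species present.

x* ≈ 330, y* ≈ 200

From dy/dt = 0 with y > 0: 0.00197x* = 0.651, so x* = 330.
Substitute into dx/dt = 0: 1.02(1 - 330/970) = 0.00337y*.
The bracket is 0.659, giving y* = 0.673/0.00337 = 200.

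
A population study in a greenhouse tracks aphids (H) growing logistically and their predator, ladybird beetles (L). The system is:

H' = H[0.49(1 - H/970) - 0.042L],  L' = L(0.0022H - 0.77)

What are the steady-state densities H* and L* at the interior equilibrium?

H* ≈ 350, L* ≈ 7.46

From dL/dt = 0 with L > 0: 0.0022H* = 0.77, so H* = 350.
Substitute into dH/dt = 0: 0.49(1 - 350/970) = 0.042L*.
The bracket is 0.639, giving L* = 0.313/0.042 = 7.46.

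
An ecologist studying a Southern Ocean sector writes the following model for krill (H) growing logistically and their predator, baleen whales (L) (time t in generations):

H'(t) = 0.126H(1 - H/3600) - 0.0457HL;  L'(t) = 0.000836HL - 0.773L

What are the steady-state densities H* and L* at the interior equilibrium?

H* ≈ 925, L* ≈ 2.05

From dL/dt = 0 with L > 0: 0.000836H* = 0.773, so H* = 925.
Substitute into dH/dt = 0: 0.126(1 - 925/3600) = 0.0457L*.
The bracket is 0.743, giving L* = 0.0936/0.0457 = 2.05.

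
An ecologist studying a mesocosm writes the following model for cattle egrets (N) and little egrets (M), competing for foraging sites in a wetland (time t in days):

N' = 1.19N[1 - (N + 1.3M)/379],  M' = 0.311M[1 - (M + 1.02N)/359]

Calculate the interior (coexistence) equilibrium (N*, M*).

N* ≈ 269, M* ≈ 84.6

Setting both brackets to zero gives the nullclines N + 1.3M = 379 and 1.02N + M = 359.
Substituting M = 359 - 1.02N into the first: N(1 - 1.3·1.02) = 379 - 1.3·359.
So N* = -87.7/-0.326 = 269, and then M* = 359 - 1.02·269 = 84.6.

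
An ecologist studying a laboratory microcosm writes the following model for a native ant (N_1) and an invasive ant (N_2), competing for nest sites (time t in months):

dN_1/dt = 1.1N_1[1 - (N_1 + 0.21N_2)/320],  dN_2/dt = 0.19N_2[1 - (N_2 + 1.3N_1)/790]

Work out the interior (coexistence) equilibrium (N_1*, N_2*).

N_1* ≈ 212, N_2* ≈ 514

Setting both brackets to zero gives the nullclines N_1 + 0.21N_2 = 320 and 1.3N_1 + N_2 = 790.
Substituting N_2 = 790 - 1.3N_1 into the first: N_1(1 - 0.21·1.3) = 320 - 0.21·790.
So N_1* = 154/0.727 = 212, and then N_2* = 790 - 1.3·212 = 514.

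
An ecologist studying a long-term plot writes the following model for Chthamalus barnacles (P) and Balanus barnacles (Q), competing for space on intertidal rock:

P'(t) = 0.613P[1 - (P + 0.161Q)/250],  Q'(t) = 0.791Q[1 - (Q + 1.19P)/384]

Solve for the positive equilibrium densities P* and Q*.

P* ≈ 233, Q* ≈ 107

Setting both brackets to zero gives the nullclines P + 0.161Q = 250 and 1.19P + Q = 384.
Substituting Q = 384 - 1.19P into the first: P(1 - 0.161·1.19) = 250 - 0.161·384.
So P* = 188/0.808 = 233, and then Q* = 384 - 1.19·233 = 107.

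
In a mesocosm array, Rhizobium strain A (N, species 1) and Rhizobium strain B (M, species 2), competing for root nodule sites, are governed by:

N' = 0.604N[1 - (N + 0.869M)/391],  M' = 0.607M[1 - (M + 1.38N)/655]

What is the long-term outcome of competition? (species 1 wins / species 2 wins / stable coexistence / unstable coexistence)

Compare the nullcline intercepts: K1/α12 = 391/0.869 = 450 < K2 = 655; K2/α21 = 655/1.38 = 475 > K1 = 391.
Since the inequalities point opposite ways, species 2 can invade but species 1 cannot.

species 2 excludes species 1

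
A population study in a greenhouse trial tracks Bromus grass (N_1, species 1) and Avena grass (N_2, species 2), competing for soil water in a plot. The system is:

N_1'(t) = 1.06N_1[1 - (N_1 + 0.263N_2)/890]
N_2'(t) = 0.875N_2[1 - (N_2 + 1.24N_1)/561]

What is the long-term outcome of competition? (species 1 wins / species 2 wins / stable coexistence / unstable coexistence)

Compare the nullcline intercepts: K1/α12 = 890/0.263 = 3380 > K2 = 561; K2/α21 = 561/1.24 = 452 < K1 = 890.
Since the inequalities point opposite ways, species 1 can invade but species 2 cannot.

species 1 excludes species 2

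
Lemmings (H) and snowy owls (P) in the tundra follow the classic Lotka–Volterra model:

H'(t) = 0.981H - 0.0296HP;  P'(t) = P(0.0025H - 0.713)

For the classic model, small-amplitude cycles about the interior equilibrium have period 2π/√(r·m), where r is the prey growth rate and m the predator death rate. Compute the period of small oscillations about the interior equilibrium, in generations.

Here r = 0.981 and m = 0.713, so r·m = 0.699.
ω = √0.699 = 0.836 per generation, hence T = 2π/ω ≈ 7.51 generations.

T ≈ 7.51 generations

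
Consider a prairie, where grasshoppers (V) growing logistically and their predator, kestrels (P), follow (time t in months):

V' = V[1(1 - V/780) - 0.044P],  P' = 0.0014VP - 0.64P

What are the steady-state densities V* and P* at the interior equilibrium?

V* ≈ 457, P* ≈ 9.41

From dP/dt = 0 with P > 0: 0.0014V* = 0.64, so V* = 457.
Substitute into dV/dt = 0: 1(1 - 457/780) = 0.044P*.
The bracket is 0.414, giving P* = 0.414/0.044 = 9.41.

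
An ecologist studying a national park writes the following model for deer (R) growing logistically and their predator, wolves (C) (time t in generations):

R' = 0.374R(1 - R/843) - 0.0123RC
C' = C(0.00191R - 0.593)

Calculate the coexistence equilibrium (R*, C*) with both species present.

From dC/dt = 0 with C > 0: 0.00191R* = 0.593, so R* = 310.
Substitute into dR/dt = 0: 0.374(1 - 310/843) = 0.0123C*.
The bracket is 0.632, giving C* = 0.236/0.0123 = 19.2.

R* ≈ 310, C* ≈ 19.2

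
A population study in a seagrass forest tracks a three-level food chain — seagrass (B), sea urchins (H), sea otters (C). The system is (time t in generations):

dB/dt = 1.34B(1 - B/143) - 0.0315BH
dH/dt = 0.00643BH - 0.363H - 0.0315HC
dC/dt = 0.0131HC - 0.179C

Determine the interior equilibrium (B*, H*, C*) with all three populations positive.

B* ≈ 97.1, H* ≈ 13.7, C* ≈ 8.29

From dC/dt = 0: 0.0131H* = 0.179, so H* = 13.7.
From dB/dt = 0: 1.34(1 - B*/143) = 0.0315·13.7, giving B* = 143·(1 - 0.321) = 97.1.
From dH/dt = 0: 0.00643·97.1 - 0.363 = 0.0315C*, so C* = 0.261/0.0315 = 8.29.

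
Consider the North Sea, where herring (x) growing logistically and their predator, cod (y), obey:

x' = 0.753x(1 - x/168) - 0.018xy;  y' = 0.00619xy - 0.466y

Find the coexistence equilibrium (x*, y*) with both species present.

From dy/dt = 0 with y > 0: 0.00619x* = 0.466, so x* = 75.3.
Substitute into dx/dt = 0: 0.753(1 - 75.3/168) = 0.018y*.
The bracket is 0.552, giving y* = 0.416/0.018 = 23.1.

x* ≈ 75.3, y* ≈ 23.1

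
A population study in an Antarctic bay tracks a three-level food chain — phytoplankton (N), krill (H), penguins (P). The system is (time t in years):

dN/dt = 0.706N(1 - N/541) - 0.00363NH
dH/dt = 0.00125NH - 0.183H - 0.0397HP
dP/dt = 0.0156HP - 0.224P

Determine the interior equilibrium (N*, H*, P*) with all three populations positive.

From dP/dt = 0: 0.0156H* = 0.224, so H* = 14.4.
From dN/dt = 0: 0.706(1 - N*/541) = 0.00363·14.4, giving N* = 541·(1 - 0.0738) = 501.
From dH/dt = 0: 0.00125·501 - 0.183 = 0.0397P*, so P* = 0.443/0.0397 = 11.2.

N* ≈ 501, H* ≈ 14.4, P* ≈ 11.2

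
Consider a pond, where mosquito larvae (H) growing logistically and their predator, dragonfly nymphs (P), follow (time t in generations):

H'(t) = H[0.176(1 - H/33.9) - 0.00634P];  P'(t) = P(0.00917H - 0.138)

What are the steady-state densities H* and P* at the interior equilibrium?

From dP/dt = 0 with P > 0: 0.00917H* = 0.138, so H* = 15.
Substitute into dH/dt = 0: 0.176(1 - 15/33.9) = 0.00634P*.
The bracket is 0.556, giving P* = 0.0979/0.00634 = 15.4.

H* ≈ 15, P* ≈ 15.4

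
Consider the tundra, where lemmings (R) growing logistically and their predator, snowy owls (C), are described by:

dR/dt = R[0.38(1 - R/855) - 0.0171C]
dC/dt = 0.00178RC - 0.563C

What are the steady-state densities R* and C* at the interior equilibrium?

R* ≈ 316, C* ≈ 14

From dC/dt = 0 with C > 0: 0.00178R* = 0.563, so R* = 316.
Substitute into dR/dt = 0: 0.38(1 - 316/855) = 0.0171C*.
The bracket is 0.63, giving C* = 0.239/0.0171 = 14.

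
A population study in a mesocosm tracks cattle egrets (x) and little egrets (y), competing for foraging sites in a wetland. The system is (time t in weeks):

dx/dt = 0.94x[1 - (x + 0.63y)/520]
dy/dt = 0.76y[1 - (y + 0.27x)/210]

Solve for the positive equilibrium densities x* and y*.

Setting both brackets to zero gives the nullclines x + 0.63y = 520 and 0.27x + y = 210.
Substituting y = 210 - 0.27x into the first: x(1 - 0.63·0.27) = 520 - 0.63·210.
So x* = 388/0.83 = 467, and then y* = 210 - 0.27·467 = 83.9.

x* ≈ 467, y* ≈ 83.9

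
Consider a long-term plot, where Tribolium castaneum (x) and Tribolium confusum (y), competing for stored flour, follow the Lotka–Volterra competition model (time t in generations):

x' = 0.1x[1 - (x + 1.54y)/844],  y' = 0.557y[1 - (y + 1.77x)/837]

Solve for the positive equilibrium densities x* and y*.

Setting both brackets to zero gives the nullclines x + 1.54y = 844 and 1.77x + y = 837.
Substituting y = 837 - 1.77x into the first: x(1 - 1.54·1.77) = 844 - 1.54·837.
So x* = -445/-1.73 = 258, and then y* = 837 - 1.77·258 = 381.

x* ≈ 258, y* ≈ 381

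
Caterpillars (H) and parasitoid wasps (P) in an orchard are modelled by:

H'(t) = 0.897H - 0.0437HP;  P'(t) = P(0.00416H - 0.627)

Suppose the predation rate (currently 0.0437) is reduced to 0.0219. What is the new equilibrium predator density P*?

P* ≈ 41

At the interior fixed point, setting dH/dt = 0 with H > 0 fixes P* = (prey growth rate)/(HP coefficient) — independent of the other coefficients.
With the change, P* = 0.897/0.0219 = 41; it rises from 20.5.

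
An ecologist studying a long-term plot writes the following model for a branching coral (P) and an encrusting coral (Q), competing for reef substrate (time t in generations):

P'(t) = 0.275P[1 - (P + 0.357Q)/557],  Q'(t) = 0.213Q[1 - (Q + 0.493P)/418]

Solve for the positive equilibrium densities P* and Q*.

P* ≈ 495, Q* ≈ 174

Setting both brackets to zero gives the nullclines P + 0.357Q = 557 and 0.493P + Q = 418.
Substituting Q = 418 - 0.493P into the first: P(1 - 0.357·0.493) = 557 - 0.357·418.
So P* = 408/0.824 = 495, and then Q* = 418 - 0.493·495 = 174.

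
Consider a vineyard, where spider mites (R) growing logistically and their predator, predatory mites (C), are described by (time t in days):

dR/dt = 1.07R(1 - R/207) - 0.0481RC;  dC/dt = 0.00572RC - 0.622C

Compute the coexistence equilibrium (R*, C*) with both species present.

From dC/dt = 0 with C > 0: 0.00572R* = 0.622, so R* = 109.
Substitute into dR/dt = 0: 1.07(1 - 109/207) = 0.0481C*.
The bracket is 0.475, giving C* = 0.508/0.0481 = 10.6.

R* ≈ 109, C* ≈ 10.6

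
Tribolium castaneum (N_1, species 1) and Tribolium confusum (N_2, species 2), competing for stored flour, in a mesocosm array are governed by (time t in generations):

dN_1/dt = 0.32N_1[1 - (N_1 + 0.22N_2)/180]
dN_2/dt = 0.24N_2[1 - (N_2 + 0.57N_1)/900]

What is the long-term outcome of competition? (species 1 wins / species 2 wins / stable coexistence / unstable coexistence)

Compare the nullcline intercepts: K1/α12 = 180/0.22 = 818 < K2 = 900; K2/α21 = 900/0.57 = 1580 > K1 = 180.
Since the inequalities point opposite ways, species 2 can invade but species 1 cannot.

species 2 excludes species 1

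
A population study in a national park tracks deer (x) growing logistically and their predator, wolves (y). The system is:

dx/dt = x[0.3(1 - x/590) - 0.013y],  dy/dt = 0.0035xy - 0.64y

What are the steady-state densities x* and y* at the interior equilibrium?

From dy/dt = 0 with y > 0: 0.0035x* = 0.64, so x* = 183.
Substitute into dx/dt = 0: 0.3(1 - 183/590) = 0.013y*.
The bracket is 0.69, giving y* = 0.207/0.013 = 15.9.

x* ≈ 183, y* ≈ 15.9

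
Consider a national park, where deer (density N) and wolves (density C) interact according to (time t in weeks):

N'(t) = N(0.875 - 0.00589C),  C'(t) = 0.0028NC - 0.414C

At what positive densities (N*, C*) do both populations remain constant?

N* ≈ 148, C* ≈ 149

Set dC/dt = 0 with C > 0: 0.0028N - 0.414 = 0, so N* = 0.414/0.0028 = 148.
Set dN/dt = 0 with N > 0: 0.875 - 0.00589C = 0, so C* = 0.875/0.00589 = 149.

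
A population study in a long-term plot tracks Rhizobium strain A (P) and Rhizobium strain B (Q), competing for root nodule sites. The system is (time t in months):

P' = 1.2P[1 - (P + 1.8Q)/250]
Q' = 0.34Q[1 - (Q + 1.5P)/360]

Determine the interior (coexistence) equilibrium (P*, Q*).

Setting both brackets to zero gives the nullclines P + 1.8Q = 250 and 1.5P + Q = 360.
Substituting Q = 360 - 1.5P into the first: P(1 - 1.8·1.5) = 250 - 1.8·360.
So P* = -398/-1.7 = 234, and then Q* = 360 - 1.5·234 = 8.82.

P* ≈ 234, Q* ≈ 8.82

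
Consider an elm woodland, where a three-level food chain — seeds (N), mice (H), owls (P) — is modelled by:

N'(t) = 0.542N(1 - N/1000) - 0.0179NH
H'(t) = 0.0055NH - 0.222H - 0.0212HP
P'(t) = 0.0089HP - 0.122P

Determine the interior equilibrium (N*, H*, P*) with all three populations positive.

From dP/dt = 0: 0.0089H* = 0.122, so H* = 13.7.
From dN/dt = 0: 0.542(1 - N*/1000) = 0.0179·13.7, giving N* = 1000·(1 - 0.453) = 547.
From dH/dt = 0: 0.0055·547 - 0.222 = 0.0212P*, so P* = 2.79/0.0212 = 132.

N* ≈ 547, H* ≈ 13.7, P* ≈ 132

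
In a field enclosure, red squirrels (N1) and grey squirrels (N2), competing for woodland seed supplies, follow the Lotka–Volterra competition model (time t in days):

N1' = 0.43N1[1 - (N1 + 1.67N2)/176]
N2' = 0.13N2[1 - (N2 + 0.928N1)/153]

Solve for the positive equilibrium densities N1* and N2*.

N1* ≈ 145, N2* ≈ 18.8

Setting both brackets to zero gives the nullclines N1 + 1.67N2 = 176 and 0.928N1 + N2 = 153.
Substituting N2 = 153 - 0.928N1 into the first: N1(1 - 1.67·0.928) = 176 - 1.67·153.
So N1* = -79.5/-0.55 = 145, and then N2* = 153 - 0.928·145 = 18.8.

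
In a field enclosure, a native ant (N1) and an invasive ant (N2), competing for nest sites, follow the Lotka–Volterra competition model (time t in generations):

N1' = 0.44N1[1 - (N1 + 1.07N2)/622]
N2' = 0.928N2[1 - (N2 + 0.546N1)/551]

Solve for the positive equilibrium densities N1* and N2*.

N1* ≈ 78, N2* ≈ 508

Setting both brackets to zero gives the nullclines N1 + 1.07N2 = 622 and 0.546N1 + N2 = 551.
Substituting N2 = 551 - 0.546N1 into the first: N1(1 - 1.07·0.546) = 622 - 1.07·551.
So N1* = 32.4/0.416 = 78, and then N2* = 551 - 0.546·78 = 508.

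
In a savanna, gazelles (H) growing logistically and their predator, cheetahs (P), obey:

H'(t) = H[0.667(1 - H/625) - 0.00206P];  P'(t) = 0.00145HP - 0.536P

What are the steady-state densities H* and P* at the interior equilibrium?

H* ≈ 370, P* ≈ 132

From dP/dt = 0 with P > 0: 0.00145H* = 0.536, so H* = 370.
Substitute into dH/dt = 0: 0.667(1 - 370/625) = 0.00206P*.
The bracket is 0.409, giving P* = 0.273/0.00206 = 132.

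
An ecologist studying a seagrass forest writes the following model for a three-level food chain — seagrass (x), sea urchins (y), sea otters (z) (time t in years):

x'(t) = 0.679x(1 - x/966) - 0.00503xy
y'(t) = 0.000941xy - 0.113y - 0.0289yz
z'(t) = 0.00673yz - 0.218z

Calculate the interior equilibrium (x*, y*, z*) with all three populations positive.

From dz/dt = 0: 0.00673y* = 0.218, so y* = 32.4.
From dx/dt = 0: 0.679(1 - x*/966) = 0.00503·32.4, giving x* = 966·(1 - 0.24) = 734.
From dy/dt = 0: 0.000941·734 - 0.113 = 0.0289z*, so z* = 0.578/0.0289 = 20.

x* ≈ 734, y* ≈ 32.4, z* ≈ 20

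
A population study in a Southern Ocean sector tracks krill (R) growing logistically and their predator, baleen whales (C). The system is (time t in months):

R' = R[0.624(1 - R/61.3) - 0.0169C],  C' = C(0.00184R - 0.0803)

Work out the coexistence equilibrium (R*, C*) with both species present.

From dC/dt = 0 with C > 0: 0.00184R* = 0.0803, so R* = 43.6.
Substitute into dR/dt = 0: 0.624(1 - 43.6/61.3) = 0.0169C*.
The bracket is 0.288, giving C* = 0.18/0.0169 = 10.6.

R* ≈ 43.6, C* ≈ 10.6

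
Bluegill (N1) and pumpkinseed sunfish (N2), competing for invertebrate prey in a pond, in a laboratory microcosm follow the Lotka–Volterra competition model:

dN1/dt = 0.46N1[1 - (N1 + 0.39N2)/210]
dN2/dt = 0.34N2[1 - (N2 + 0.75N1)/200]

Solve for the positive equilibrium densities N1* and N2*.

Setting both brackets to zero gives the nullclines N1 + 0.39N2 = 210 and 0.75N1 + N2 = 200.
Substituting N2 = 200 - 0.75N1 into the first: N1(1 - 0.39·0.75) = 210 - 0.39·200.
So N1* = 132/0.708 = 187, and then N2* = 200 - 0.75·187 = 60.1.

N1* ≈ 187, N2* ≈ 60.1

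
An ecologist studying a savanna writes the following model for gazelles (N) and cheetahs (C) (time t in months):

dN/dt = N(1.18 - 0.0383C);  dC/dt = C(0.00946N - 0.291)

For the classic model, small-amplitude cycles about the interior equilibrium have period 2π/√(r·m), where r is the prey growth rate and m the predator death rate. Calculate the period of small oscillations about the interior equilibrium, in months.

Here r = 1.18 and m = 0.291, so r·m = 0.343.
ω = √0.343 = 0.586 per month, hence T = 2π/ω ≈ 10.7 months.

T ≈ 10.7 months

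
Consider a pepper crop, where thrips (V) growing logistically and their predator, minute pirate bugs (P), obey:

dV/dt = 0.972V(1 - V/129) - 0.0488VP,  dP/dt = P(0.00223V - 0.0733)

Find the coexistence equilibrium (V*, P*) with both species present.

V* ≈ 32.9, P* ≈ 14.8

From dP/dt = 0 with P > 0: 0.00223V* = 0.0733, so V* = 32.9.
Substitute into dV/dt = 0: 0.972(1 - 32.9/129) = 0.0488P*.
The bracket is 0.745, giving P* = 0.724/0.0488 = 14.8.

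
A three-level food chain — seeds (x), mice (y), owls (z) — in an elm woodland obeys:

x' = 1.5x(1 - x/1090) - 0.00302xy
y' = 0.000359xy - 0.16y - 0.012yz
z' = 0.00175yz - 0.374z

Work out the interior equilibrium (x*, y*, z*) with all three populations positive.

x* ≈ 621, y* ≈ 214, z* ≈ 5.24

From dz/dt = 0: 0.00175y* = 0.374, so y* = 214.
From dx/dt = 0: 1.5(1 - x*/1090) = 0.00302·214, giving x* = 1090·(1 - 0.43) = 621.
From dy/dt = 0: 0.000359·621 - 0.16 = 0.012z*, so z* = 0.0629/0.012 = 5.24.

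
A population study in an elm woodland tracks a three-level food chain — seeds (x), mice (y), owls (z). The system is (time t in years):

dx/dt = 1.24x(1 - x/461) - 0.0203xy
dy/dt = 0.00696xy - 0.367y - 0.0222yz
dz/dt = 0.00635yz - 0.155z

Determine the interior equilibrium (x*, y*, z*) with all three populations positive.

From dz/dt = 0: 0.00635y* = 0.155, so y* = 24.4.
From dx/dt = 0: 1.24(1 - x*/461) = 0.0203·24.4, giving x* = 461·(1 - 0.4) = 277.
From dy/dt = 0: 0.00696·277 - 0.367 = 0.0222z*, so z* = 1.56/0.0222 = 70.2.

x* ≈ 277, y* ≈ 24.4, z* ≈ 70.2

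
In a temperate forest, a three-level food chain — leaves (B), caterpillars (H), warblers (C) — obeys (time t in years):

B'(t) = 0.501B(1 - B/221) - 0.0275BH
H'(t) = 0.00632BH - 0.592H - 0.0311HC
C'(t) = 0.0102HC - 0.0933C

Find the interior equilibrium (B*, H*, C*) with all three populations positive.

From dC/dt = 0: 0.0102H* = 0.0933, so H* = 9.15.
From dB/dt = 0: 0.501(1 - B*/221) = 0.0275·9.15, giving B* = 221·(1 - 0.502) = 110.
From dH/dt = 0: 0.00632·110 - 0.592 = 0.0311C*, so C* = 0.103/0.0311 = 3.33.

B* ≈ 110, H* ≈ 9.15, C* ≈ 3.33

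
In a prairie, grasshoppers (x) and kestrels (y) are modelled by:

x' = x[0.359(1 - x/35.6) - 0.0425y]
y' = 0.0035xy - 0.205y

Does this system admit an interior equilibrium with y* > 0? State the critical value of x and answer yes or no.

The predator equation gives dy/dt > 0 only when x > 0.205/0.0035 = 58.6.
Without the predator, x → K = 35.6. Since 35.6 < 58.6, the predator cannot invade.

Threshold x = 58.6; K < 58.6, so no, the predator goes extinct.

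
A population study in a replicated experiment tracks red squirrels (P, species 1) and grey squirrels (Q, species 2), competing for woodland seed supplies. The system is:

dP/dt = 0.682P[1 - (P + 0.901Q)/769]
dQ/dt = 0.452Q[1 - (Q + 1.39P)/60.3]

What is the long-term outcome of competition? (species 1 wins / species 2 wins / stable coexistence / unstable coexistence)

Compare the nullcline intercepts: K1/α12 = 769/0.901 = 853 > K2 = 60.3; K2/α21 = 60.3/1.39 = 43.4 < K1 = 769.
Since the inequalities point opposite ways, species 1 can invade but species 2 cannot.

species 1 excludes species 2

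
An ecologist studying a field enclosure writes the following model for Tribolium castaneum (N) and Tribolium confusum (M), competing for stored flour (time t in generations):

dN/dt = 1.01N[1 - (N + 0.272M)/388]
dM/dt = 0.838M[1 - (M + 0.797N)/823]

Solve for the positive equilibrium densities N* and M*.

N* ≈ 210, M* ≈ 656

Setting both brackets to zero gives the nullclines N + 0.272M = 388 and 0.797N + M = 823.
Substituting M = 823 - 0.797N into the first: N(1 - 0.272·0.797) = 388 - 0.272·823.
So N* = 164/0.783 = 210, and then M* = 823 - 0.797·210 = 656.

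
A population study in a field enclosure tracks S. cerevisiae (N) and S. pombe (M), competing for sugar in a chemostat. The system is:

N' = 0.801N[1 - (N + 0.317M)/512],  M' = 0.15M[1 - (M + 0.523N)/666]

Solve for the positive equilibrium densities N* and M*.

Setting both brackets to zero gives the nullclines N + 0.317M = 512 and 0.523N + M = 666.
Substituting M = 666 - 0.523N into the first: N(1 - 0.317·0.523) = 512 - 0.317·666.
So N* = 301/0.834 = 361, and then M* = 666 - 0.523·361 = 477.

N* ≈ 361, M* ≈ 477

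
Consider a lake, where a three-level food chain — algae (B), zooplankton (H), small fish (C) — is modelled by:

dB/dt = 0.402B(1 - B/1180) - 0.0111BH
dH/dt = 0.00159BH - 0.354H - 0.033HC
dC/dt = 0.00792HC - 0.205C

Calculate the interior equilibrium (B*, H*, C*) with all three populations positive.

B* ≈ 337, H* ≈ 25.9, C* ≈ 5.49

From dC/dt = 0: 0.00792H* = 0.205, so H* = 25.9.
From dB/dt = 0: 0.402(1 - B*/1180) = 0.0111·25.9, giving B* = 1180·(1 - 0.715) = 337.
From dH/dt = 0: 0.00159·337 - 0.354 = 0.033C*, so C* = 0.181/0.033 = 5.49.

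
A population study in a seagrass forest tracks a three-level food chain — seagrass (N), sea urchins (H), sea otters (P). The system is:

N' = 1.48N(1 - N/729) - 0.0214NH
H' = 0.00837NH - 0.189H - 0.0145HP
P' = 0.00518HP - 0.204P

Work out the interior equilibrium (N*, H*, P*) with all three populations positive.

From dP/dt = 0: 0.00518H* = 0.204, so H* = 39.4.
From dN/dt = 0: 1.48(1 - N*/729) = 0.0214·39.4, giving N* = 729·(1 - 0.569) = 314.
From dH/dt = 0: 0.00837·314 - 0.189 = 0.0145P*, so P* = 2.44/0.0145 = 168.

N* ≈ 314, H* ≈ 39.4, P* ≈ 168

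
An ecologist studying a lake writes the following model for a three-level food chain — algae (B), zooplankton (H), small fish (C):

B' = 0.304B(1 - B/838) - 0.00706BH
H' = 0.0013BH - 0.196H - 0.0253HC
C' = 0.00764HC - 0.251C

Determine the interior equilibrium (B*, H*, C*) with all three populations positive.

B* ≈ 199, H* ≈ 32.9, C* ≈ 2.46

From dC/dt = 0: 0.00764H* = 0.251, so H* = 32.9.
From dB/dt = 0: 0.304(1 - B*/838) = 0.00706·32.9, giving B* = 838·(1 - 0.763) = 199.
From dH/dt = 0: 0.0013·199 - 0.196 = 0.0253C*, so C* = 0.0622/0.0253 = 2.46.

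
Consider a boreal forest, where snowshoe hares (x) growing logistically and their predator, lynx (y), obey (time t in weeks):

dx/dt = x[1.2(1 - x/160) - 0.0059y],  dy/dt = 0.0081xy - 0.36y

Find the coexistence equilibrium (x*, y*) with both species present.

From dy/dt = 0 with y > 0: 0.0081x* = 0.36, so x* = 44.4.
Substitute into dx/dt = 0: 1.2(1 - 44.4/160) = 0.0059y*.
The bracket is 0.722, giving y* = 0.867/0.0059 = 147.

x* ≈ 44.4, y* ≈ 147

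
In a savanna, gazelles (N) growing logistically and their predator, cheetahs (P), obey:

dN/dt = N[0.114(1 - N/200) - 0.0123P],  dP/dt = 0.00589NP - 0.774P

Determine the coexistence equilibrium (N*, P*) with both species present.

From dP/dt = 0 with P > 0: 0.00589N* = 0.774, so N* = 131.
Substitute into dN/dt = 0: 0.114(1 - 131/200) = 0.0123P*.
The bracket is 0.343, giving P* = 0.0391/0.0123 = 3.18.

N* ≈ 131, P* ≈ 3.18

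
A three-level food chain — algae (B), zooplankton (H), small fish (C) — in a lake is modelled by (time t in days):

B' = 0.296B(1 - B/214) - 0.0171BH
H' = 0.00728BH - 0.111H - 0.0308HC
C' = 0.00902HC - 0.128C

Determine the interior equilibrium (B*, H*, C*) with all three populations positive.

From dC/dt = 0: 0.00902H* = 0.128, so H* = 14.2.
From dB/dt = 0: 0.296(1 - B*/214) = 0.0171·14.2, giving B* = 214·(1 - 0.82) = 38.6.
From dH/dt = 0: 0.00728·38.6 - 0.111 = 0.0308C*, so C* = 0.17/0.0308 = 5.51.

B* ≈ 38.6, H* ≈ 14.2, C* ≈ 5.51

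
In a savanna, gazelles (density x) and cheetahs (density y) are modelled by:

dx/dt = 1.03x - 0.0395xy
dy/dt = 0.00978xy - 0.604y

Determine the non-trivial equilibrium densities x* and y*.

Set dy/dt = 0 with y > 0: 0.00978x - 0.604 = 0, so x* = 0.604/0.00978 = 61.8.
Set dx/dt = 0 with x > 0: 1.03 - 0.0395y = 0, so y* = 1.03/0.0395 = 26.1.

x* ≈ 61.8, y* ≈ 26.1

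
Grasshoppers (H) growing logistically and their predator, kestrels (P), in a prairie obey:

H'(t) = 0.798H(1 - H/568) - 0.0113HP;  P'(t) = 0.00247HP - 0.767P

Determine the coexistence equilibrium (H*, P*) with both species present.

H* ≈ 311, P* ≈ 32

From dP/dt = 0 with P > 0: 0.00247H* = 0.767, so H* = 311.
Substitute into dH/dt = 0: 0.798(1 - 311/568) = 0.0113P*.
The bracket is 0.453, giving P* = 0.362/0.0113 = 32.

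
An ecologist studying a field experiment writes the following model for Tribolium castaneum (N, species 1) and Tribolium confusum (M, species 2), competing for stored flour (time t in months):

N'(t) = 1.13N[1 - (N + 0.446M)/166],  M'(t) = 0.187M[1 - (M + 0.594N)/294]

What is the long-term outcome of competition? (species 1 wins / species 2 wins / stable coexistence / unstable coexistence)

Compare the nullcline intercepts: K1/α12 = 166/0.446 = 372 > K2 = 294; K2/α21 = 294/0.594 = 495 > K1 = 166.
Since both inequalities hold, each species can invade when rare, so the interior equilibrium is stable.

stable coexistence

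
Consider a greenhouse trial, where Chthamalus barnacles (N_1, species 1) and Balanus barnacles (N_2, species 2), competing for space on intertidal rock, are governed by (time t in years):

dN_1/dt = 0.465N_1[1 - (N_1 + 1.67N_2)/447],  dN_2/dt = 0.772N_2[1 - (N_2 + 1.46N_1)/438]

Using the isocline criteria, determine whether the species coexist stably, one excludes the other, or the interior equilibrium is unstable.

Compare the nullcline intercepts: K1/α12 = 447/1.67 = 268 < K2 = 438; K2/α21 = 438/1.46 = 300 < K1 = 447.
Since both are reversed, neither can invade when rare; the interior point is a saddle.

unstable coexistence (outcome depends on initial conditions)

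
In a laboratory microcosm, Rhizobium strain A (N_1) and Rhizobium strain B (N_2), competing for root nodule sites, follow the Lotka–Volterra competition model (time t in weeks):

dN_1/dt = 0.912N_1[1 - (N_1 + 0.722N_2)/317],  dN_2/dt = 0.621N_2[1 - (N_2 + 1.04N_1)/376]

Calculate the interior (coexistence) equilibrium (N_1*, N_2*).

Setting both brackets to zero gives the nullclines N_1 + 0.722N_2 = 317 and 1.04N_1 + N_2 = 376.
Substituting N_2 = 376 - 1.04N_1 into the first: N_1(1 - 0.722·1.04) = 317 - 0.722·376.
So N_1* = 45.5/0.249 = 183, and then N_2* = 376 - 1.04·183 = 186.

N_1* ≈ 183, N_2* ≈ 186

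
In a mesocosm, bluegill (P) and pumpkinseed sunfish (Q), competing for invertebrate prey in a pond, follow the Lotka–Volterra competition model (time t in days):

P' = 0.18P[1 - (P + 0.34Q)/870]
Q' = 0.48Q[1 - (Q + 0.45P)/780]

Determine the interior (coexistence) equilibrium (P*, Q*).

P* ≈ 714, Q* ≈ 459

Setting both brackets to zero gives the nullclines P + 0.34Q = 870 and 0.45P + Q = 780.
Substituting Q = 780 - 0.45P into the first: P(1 - 0.34·0.45) = 870 - 0.34·780.
So P* = 605/0.847 = 714, and then Q* = 780 - 0.45·714 = 459.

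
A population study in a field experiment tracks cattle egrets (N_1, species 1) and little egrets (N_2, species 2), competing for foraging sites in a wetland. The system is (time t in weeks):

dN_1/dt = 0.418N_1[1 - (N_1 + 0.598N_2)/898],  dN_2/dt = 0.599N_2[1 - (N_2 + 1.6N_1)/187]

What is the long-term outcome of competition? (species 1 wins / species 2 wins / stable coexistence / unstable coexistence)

species 1 excludes species 2

Compare the nullcline intercepts: K1/α12 = 898/0.598 = 1500 > K2 = 187; K2/α21 = 187/1.6 = 117 < K1 = 898.
Since the inequalities point opposite ways, species 1 can invade but species 2 cannot.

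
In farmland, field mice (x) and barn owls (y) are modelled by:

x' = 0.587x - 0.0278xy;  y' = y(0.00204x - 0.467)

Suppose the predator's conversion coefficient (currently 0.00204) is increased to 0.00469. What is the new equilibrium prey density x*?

At the interior fixed point, setting dy/dt = 0 with y > 0 fixes x* = (predator death rate)/(xy coefficient) — independent of the other coefficients.
With the change, x* = 0.467/0.00469 = 99.6; it falls from 229.

x* ≈ 99.6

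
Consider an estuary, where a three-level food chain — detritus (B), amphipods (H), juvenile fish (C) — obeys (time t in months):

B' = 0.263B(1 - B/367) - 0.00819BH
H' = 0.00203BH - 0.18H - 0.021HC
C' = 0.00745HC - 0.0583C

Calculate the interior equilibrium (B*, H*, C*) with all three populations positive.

B* ≈ 278, H* ≈ 7.83, C* ≈ 18.3

From dC/dt = 0: 0.00745H* = 0.0583, so H* = 7.83.
From dB/dt = 0: 0.263(1 - B*/367) = 0.00819·7.83, giving B* = 367·(1 - 0.244) = 278.
From dH/dt = 0: 0.00203·278 - 0.18 = 0.021C*, so C* = 0.383/0.021 = 18.3.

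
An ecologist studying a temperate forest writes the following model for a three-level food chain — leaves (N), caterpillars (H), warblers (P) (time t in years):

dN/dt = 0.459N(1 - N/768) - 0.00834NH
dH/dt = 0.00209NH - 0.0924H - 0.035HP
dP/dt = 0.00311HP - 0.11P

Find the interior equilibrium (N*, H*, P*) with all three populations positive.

N* ≈ 274, H* ≈ 35.4, P* ≈ 13.7

From dP/dt = 0: 0.00311H* = 0.11, so H* = 35.4.
From dN/dt = 0: 0.459(1 - N*/768) = 0.00834·35.4, giving N* = 768·(1 - 0.643) = 274.
From dH/dt = 0: 0.00209·274 - 0.0924 = 0.035P*, so P* = 0.481/0.035 = 13.7.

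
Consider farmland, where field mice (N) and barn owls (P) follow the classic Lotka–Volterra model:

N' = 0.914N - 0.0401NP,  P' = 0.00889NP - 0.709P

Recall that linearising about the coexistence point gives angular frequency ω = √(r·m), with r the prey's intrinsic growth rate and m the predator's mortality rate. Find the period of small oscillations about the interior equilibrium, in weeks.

Here r = 0.914 and m = 0.709, so r·m = 0.648.
ω = √0.648 = 0.805 per week, hence T = 2π/ω ≈ 7.81 weeks.

T ≈ 7.81 weeks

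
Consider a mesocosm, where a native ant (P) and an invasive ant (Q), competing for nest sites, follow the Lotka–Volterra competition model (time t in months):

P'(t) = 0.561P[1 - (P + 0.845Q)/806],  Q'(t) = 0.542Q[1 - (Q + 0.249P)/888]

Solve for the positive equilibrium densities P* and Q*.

Setting both brackets to zero gives the nullclines P + 0.845Q = 806 and 0.249P + Q = 888.
Substituting Q = 888 - 0.249P into the first: P(1 - 0.845·0.249) = 806 - 0.845·888.
So P* = 55.6/0.79 = 70.5, and then Q* = 888 - 0.249·70.5 = 870.

P* ≈ 70.5, Q* ≈ 870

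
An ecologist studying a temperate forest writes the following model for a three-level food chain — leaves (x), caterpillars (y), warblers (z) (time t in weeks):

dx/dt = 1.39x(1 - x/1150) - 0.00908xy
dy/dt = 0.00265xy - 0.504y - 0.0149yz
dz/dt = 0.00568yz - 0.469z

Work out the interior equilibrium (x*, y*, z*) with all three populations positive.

x* ≈ 530, y* ≈ 82.6, z* ≈ 60.4

From dz/dt = 0: 0.00568y* = 0.469, so y* = 82.6.
From dx/dt = 0: 1.39(1 - x*/1150) = 0.00908·82.6, giving x* = 1150·(1 - 0.539) = 530.
From dy/dt = 0: 0.00265·530 - 0.504 = 0.0149z*, so z* = 0.9/0.0149 = 60.4.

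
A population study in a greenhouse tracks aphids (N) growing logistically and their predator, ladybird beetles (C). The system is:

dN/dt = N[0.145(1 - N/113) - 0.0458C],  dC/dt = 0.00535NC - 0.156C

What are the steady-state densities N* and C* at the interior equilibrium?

N* ≈ 29.2, C* ≈ 2.35

From dC/dt = 0 with C > 0: 0.00535N* = 0.156, so N* = 29.2.
Substitute into dN/dt = 0: 0.145(1 - 29.2/113) = 0.0458C*.
The bracket is 0.742, giving C* = 0.108/0.0458 = 2.35.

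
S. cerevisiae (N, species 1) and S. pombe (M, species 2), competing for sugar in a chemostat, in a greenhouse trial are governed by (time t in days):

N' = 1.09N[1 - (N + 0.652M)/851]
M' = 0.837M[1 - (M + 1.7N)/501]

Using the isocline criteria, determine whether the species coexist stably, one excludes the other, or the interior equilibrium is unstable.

Compare the nullcline intercepts: K1/α12 = 851/0.652 = 1310 > K2 = 501; K2/α21 = 501/1.7 = 295 < K1 = 851.
Since the inequalities point opposite ways, species 1 can invade but species 2 cannot.

species 1 excludes species 2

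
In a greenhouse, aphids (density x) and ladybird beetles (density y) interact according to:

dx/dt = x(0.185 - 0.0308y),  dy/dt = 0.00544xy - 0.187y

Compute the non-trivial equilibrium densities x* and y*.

x* ≈ 34.4, y* ≈ 6.01

Set dy/dt = 0 with y > 0: 0.00544x - 0.187 = 0, so x* = 0.187/0.00544 = 34.4.
Set dx/dt = 0 with x > 0: 0.185 - 0.0308y = 0, so y* = 0.185/0.0308 = 6.01.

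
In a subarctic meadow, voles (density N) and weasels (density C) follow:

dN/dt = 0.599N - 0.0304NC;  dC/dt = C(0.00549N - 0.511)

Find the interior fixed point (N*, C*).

N* ≈ 93.1, C* ≈ 19.7

Set dC/dt = 0 with C > 0: 0.00549N - 0.511 = 0, so N* = 0.511/0.00549 = 93.1.
Set dN/dt = 0 with N > 0: 0.599 - 0.0304C = 0, so C* = 0.599/0.0304 = 19.7.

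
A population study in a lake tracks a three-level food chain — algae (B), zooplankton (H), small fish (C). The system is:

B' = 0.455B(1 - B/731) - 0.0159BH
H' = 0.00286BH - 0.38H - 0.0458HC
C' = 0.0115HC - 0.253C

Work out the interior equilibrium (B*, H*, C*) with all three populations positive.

B* ≈ 169, H* ≈ 22, C* ≈ 2.26

From dC/dt = 0: 0.0115H* = 0.253, so H* = 22.
From dB/dt = 0: 0.455(1 - B*/731) = 0.0159·22, giving B* = 731·(1 - 0.769) = 169.
From dH/dt = 0: 0.00286·169 - 0.38 = 0.0458C*, so C* = 0.103/0.0458 = 2.26.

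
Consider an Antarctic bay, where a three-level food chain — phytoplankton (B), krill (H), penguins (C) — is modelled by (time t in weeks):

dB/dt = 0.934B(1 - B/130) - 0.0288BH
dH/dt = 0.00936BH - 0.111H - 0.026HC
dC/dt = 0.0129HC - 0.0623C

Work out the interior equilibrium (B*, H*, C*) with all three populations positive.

From dC/dt = 0: 0.0129H* = 0.0623, so H* = 4.83.
From dB/dt = 0: 0.934(1 - B*/130) = 0.0288·4.83, giving B* = 130·(1 - 0.149) = 111.
From dH/dt = 0: 0.00936·111 - 0.111 = 0.026C*, so C* = 0.925/0.026 = 35.6.

B* ≈ 111, H* ≈ 4.83, C* ≈ 35.6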